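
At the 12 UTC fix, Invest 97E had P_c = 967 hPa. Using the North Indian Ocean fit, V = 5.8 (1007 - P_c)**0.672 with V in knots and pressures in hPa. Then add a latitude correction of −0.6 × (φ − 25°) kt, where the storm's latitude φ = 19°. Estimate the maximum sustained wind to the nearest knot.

ΔP = 1007 − 967 = 40 hPa.
40^0.672 ≈ 11.928.
V ≈ 5.8 × 11.928 ≈ 69.2 kt.
Latitude correction: −0.6 × (19 − 25) = 3.6 kt.
Corrected V ≈ 72.8 kt → 73 kt.

73 kt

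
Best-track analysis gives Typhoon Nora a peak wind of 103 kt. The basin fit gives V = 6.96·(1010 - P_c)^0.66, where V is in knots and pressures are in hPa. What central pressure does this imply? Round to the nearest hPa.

ΔP = (V / 6.96)^(1/0.66) = (103/6.96)^1.515.
103/6.96 = 14.799; 14.799^1.515 ≈ 59.30 hPa.
P_c = 1010 − 59.30 = 950.70 ≈ 951 hPa.

951 hPa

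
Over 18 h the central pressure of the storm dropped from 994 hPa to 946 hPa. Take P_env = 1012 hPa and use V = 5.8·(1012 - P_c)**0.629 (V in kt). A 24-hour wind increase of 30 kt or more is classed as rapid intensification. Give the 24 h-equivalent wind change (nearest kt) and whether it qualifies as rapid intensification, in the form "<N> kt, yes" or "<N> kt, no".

V₁: ΔP = 18, V ≈ 5.8 × 18^0.629 ≈ 35.73 kt.
V₂: ΔP = 66, V ≈ 5.8 × 66^0.629 ≈ 80.89 kt.
ΔV over 18 h = 45.16 kt → 24 h equivalent = 45.16 × 24/18 ≈ 60.21 kt.
60 kt ≥ 30 kt ⇒ rapid intensification.

60 kt, yes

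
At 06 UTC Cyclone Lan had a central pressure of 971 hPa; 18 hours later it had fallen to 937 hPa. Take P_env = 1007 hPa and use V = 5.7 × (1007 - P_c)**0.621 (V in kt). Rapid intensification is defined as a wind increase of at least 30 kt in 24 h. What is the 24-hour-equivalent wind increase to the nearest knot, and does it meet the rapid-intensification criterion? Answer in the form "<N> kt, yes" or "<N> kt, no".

V₁: ΔP = 36, V ≈ 5.7 × 36^0.621 ≈ 52.76 kt.
V₂: ΔP = 70, V ≈ 5.7 × 70^0.621 ≈ 79.74 kt.
ΔV over 18 h = 26.98 kt → 24 h equivalent = 26.98 × 24/18 ≈ 35.97 kt.
36 kt ≥ 30 kt ⇒ rapid intensification.

36 kt, yes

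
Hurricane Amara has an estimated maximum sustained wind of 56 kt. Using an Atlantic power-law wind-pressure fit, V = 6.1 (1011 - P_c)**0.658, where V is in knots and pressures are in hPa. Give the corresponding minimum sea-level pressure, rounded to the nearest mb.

ΔP = (V / 6.1)^(1/0.658) = (56/6.1)^1.520.
56/6.1 = 9.180; 9.180^1.520 ≈ 29.06 mb.
P_c = 1011 − 29.06 = 981.94 ≈ 982 mb.

982 mb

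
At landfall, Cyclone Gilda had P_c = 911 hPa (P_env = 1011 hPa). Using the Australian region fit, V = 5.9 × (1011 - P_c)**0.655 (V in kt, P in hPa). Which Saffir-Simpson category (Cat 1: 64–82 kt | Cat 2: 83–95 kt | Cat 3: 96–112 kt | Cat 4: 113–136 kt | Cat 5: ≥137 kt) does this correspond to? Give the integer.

ΔP = 1011 − 911 = 100 hPa.
V ≈ 5.9 × 100^0.655 = 5.9 × 20.42 ≈ 120 kt.
120 kt falls in the Category 4 band.

4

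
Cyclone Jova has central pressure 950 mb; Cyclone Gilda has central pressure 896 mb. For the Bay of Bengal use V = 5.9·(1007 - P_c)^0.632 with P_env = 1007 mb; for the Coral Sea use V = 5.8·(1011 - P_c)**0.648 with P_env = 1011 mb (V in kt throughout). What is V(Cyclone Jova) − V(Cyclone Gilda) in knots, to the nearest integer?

-50 kt

Cyclone Jova: ΔP = 57; V ≈ 5.9 × 57^0.632 ≈ 75.96 kt.
Cyclone Gilda: ΔP = 115; V ≈ 5.8 × 115^0.648 ≈ 125.53 kt.
Difference ≈ 75.96 − 125.53 = -49.57 → -50 kt.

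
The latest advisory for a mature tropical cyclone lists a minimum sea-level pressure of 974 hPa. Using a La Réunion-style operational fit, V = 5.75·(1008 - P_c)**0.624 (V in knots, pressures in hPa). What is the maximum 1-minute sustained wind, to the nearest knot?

52 kt

ΔP = 1008 − 974 = 34 hPa.
34^0.624 ≈ 9.029.
V ≈ 5.75 × 9.029 ≈ 51.9 kt.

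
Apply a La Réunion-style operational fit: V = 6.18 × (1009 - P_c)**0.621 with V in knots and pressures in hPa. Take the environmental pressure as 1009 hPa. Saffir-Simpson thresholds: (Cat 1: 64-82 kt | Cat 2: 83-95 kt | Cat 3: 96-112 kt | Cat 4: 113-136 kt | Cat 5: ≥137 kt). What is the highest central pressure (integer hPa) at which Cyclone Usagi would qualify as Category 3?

Category 3 begins at V = 96 kt.
Required ΔP = (96/6.18)^(1/0.621) = 15.534^1.610 ≈ 82.86 hPa.
P_c ≤ 1009 − 82.86 = 926.14, so the highest integer P_c is 926 hPa.

926 hPa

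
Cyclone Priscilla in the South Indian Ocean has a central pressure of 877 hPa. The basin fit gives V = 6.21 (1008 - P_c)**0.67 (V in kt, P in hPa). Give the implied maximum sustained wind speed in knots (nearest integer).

ΔP = 1008 − 877 = 131 hPa.
131^0.67 ≈ 26.216.
V ≈ 6.21 × 26.216 ≈ 162.8 kt.

163 kt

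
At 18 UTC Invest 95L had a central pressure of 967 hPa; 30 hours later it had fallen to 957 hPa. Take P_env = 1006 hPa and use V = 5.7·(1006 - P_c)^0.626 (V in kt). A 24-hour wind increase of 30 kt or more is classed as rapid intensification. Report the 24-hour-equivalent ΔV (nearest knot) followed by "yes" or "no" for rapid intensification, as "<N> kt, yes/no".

V₁: ΔP = 39, V ≈ 5.7 × 39^0.626 ≈ 56.48 kt.
V₂: ΔP = 49, V ≈ 5.7 × 49^0.626 ≈ 65.15 kt.
ΔV over 30 h = 8.67 kt → 24 h equivalent = 8.67 × 24/30 ≈ 6.94 kt.
7 kt < 30 kt ⇒ not rapid intensification.

7 kt, no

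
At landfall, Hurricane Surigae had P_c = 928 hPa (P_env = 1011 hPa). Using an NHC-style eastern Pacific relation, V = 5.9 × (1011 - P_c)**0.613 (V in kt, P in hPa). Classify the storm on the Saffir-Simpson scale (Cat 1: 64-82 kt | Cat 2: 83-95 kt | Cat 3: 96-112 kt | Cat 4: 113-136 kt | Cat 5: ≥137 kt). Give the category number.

ΔP = 1011 − 928 = 83 hPa.
V ≈ 5.9 × 83^0.613 = 5.9 × 15.01 ≈ 89 kt.
89 kt falls in the Category 2 band.

2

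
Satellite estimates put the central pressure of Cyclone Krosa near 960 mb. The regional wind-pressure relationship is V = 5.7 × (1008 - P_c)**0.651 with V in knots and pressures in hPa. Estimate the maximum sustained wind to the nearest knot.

ΔP = 1008 − 960 = 48 mb.
48^0.651 ≈ 12.430.
V ≈ 5.7 × 12.430 ≈ 70.9 kt.

71 kt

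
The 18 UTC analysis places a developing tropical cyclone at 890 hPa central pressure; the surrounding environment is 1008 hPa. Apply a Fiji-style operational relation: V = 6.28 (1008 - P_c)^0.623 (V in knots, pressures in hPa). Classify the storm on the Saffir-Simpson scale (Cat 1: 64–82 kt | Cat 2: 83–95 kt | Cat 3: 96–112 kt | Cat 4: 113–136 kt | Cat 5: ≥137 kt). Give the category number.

ΔP = 1008 − 890 = 118 hPa.
V ≈ 6.28 × 118^0.623 = 6.28 × 19.53 ≈ 123 kt.
123 kt falls in the Category 4 band.

4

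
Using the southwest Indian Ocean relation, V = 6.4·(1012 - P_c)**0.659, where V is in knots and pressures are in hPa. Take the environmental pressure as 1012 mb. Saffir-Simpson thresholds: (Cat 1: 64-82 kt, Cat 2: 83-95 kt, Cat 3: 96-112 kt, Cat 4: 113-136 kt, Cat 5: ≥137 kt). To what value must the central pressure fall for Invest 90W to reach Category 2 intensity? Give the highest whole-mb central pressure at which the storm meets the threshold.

963 mb

Category 2 begins at V = 83 kt.
Required ΔP = (83/6.4)^(1/0.659) = 12.969^1.517 ≈ 48.84 mb.
P_c ≤ 1012 − 48.84 = 963.16, so the highest integer P_c is 963 mb.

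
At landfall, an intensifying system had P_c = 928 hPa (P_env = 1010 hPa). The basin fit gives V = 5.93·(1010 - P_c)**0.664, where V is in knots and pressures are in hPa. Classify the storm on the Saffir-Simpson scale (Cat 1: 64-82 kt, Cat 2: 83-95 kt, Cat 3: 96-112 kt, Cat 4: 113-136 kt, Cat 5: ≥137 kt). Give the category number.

3

ΔP = 1010 − 928 = 82 hPa.
V ≈ 5.93 × 82^0.664 = 5.93 × 18.65 ≈ 111 kt.
111 kt falls in the Category 3 band.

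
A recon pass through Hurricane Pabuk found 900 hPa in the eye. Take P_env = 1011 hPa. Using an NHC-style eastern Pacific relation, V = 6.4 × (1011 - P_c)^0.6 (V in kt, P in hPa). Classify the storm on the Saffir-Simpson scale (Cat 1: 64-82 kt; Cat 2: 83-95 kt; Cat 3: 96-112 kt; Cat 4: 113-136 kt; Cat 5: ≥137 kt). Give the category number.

ΔP = 1011 − 900 = 111 hPa.
V ≈ 6.4 × 111^0.6 = 6.4 × 16.87 ≈ 108 kt.
108 kt falls in the Category 3 band.

3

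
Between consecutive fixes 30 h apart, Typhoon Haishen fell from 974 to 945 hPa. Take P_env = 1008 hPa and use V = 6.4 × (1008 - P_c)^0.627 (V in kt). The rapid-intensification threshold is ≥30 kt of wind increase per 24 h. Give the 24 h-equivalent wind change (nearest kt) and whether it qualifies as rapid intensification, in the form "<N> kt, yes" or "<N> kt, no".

V₁: ΔP = 34, V ≈ 6.4 × 34^0.627 ≈ 58.40 kt.
V₂: ΔP = 63, V ≈ 6.4 × 63^0.627 ≈ 85.97 kt.
ΔV over 30 h = 27.57 kt → 24 h equivalent = 27.57 × 24/30 ≈ 22.06 kt.
22 kt < 30 kt ⇒ not rapid intensification.

22 kt, no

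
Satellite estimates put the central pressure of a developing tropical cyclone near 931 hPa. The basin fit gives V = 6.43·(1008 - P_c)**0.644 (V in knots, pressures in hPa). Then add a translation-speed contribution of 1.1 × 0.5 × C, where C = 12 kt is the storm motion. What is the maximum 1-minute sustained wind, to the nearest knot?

ΔP = 1008 − 931 = 77 hPa.
77^0.644 ≈ 16.402.
V ≈ 6.43 × 16.402 ≈ 105.5 kt.
Translation term: 1.1 × 0.5 × 12 = 6.6 kt.
Corrected V ≈ 112.1 kt → 112 kt.

112 kt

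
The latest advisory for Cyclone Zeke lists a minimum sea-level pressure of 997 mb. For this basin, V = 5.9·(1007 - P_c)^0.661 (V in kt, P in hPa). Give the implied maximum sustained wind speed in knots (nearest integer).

ΔP = 1007 − 997 = 10 mb.
10^0.661 ≈ 4.581.
V ≈ 5.9 × 4.581 ≈ 27.0 kt.

27 kt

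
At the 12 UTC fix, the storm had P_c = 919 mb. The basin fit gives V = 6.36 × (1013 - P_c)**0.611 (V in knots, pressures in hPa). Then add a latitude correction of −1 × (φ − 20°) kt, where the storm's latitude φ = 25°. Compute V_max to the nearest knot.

ΔP = 1013 − 919 = 94 mb.
94^0.611 ≈ 16.054.
V ≈ 6.36 × 16.054 ≈ 102.1 kt.
Latitude correction: −1 × (25 − 20) = -5 kt.
Corrected V ≈ 97.1 kt → 97 kt.

97 kt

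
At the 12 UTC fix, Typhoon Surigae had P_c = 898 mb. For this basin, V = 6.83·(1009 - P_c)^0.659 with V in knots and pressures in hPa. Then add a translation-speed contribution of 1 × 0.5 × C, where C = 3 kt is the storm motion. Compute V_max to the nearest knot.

154 kt

ΔP = 1009 − 898 = 111 mb.
111^0.659 ≈ 22.278.
V ≈ 6.83 × 22.278 ≈ 152.2 kt.
Translation term: 1 × 0.5 × 3 = 1.5 kt.
Corrected V ≈ 153.7 kt → 154 kt.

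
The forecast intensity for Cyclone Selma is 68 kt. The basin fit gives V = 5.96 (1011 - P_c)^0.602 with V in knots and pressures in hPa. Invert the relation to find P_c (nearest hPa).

954 hPa

ΔP = (V / 5.96)^(1/0.602) = (68/5.96)^1.661.
68/5.96 = 11.409; 11.409^1.661 ≈ 57.05 hPa.
P_c = 1011 − 57.05 = 953.95 ≈ 954 hPa.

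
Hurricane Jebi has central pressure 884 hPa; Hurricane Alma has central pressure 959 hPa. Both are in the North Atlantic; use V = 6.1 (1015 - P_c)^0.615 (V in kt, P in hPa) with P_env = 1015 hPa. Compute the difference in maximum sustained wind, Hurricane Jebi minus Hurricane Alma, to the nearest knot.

Hurricane Jebi: ΔP = 131; V ≈ 6.1 × 131^0.615 ≈ 122.31 kt.
Hurricane Alma: ΔP = 56; V ≈ 6.1 × 56^0.615 ≈ 72.52 kt.
Difference ≈ 122.31 − 72.52 = 49.79 → 50 kt.

50 kt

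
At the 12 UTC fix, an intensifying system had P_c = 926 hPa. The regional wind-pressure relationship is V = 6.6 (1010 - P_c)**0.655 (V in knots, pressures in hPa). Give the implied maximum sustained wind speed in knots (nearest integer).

ΔP = 1010 − 926 = 84 hPa.
84^0.655 ≈ 18.214.
V ≈ 6.6 × 18.214 ≈ 120.2 kt.

120 kt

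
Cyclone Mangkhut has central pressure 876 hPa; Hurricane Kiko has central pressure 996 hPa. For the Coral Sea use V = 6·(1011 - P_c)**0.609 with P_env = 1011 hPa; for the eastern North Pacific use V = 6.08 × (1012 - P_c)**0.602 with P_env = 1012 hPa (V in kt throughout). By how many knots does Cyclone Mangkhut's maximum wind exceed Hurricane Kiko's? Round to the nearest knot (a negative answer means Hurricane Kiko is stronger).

87 kt

Cyclone Mangkhut: ΔP = 135; V ≈ 6 × 135^0.609 ≈ 118.99 kt.
Hurricane Kiko: ΔP = 16; V ≈ 6.08 × 16^0.602 ≈ 32.27 kt.
Difference ≈ 118.99 − 32.27 = 86.72 → 87 kt.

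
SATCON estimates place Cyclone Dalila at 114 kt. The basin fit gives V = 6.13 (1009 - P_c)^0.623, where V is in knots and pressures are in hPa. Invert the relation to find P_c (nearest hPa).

900 hPa

ΔP = (V / 6.13)^(1/0.623) = (114/6.13)^1.605.
114/6.13 = 18.597; 18.597^1.605 ≈ 109.05 hPa.
P_c = 1009 − 109.05 = 899.95 ≈ 900 hPa.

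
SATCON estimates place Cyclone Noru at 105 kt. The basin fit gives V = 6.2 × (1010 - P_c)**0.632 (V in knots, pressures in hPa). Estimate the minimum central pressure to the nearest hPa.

922 hPa

ΔP = (V / 6.2)^(1/0.632) = (105/6.2)^1.582.
105/6.2 = 16.935; 16.935^1.582 ≈ 87.96 hPa.
P_c = 1010 − 87.96 = 922.04 ≈ 922 hPa.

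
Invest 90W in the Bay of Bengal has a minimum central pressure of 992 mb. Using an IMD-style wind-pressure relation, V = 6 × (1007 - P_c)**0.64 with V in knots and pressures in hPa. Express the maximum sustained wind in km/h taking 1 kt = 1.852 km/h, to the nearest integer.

63 km/h

ΔP = 1007 − 992 = 15 mb.
V ≈ 6 × 15^0.64 = 6 × 5.658 ≈ 33.951 kt.
33.951 × 1.852 ≈ 62.88 km/h → 63 km/h.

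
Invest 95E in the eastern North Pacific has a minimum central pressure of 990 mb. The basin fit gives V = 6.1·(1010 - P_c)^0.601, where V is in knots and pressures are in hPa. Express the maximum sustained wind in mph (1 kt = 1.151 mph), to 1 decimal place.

42.5 mph

ΔP = 1010 − 990 = 20 mb.
V ≈ 6.1 × 20^0.601 = 6.1 × 6.052 ≈ 36.919 kt.
36.919 × 1.151 ≈ 42.49 mph → 42.5 mph.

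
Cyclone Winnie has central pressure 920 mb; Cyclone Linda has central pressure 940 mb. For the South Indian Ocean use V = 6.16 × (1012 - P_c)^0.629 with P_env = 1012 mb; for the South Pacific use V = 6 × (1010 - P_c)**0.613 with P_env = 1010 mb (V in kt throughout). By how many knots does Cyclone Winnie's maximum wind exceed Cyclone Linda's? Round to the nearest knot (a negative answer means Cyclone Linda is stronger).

Cyclone Winnie: ΔP = 92; V ≈ 6.16 × 92^0.629 ≈ 105.88 kt.
Cyclone Linda: ΔP = 70; V ≈ 6 × 70^0.613 ≈ 81.13 kt.
Difference ≈ 105.88 − 81.13 = 24.75 → 25 kt.

25 kt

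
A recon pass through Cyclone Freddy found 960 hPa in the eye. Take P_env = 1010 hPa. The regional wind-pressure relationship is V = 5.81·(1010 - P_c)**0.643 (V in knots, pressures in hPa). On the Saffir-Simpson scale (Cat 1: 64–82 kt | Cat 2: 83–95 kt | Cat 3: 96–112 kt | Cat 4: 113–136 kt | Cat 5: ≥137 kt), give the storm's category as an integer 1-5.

ΔP = 1010 − 960 = 50 hPa.
V ≈ 5.81 × 50^0.643 = 5.81 × 12.37 ≈ 72 kt.
72 kt falls in the Category 1 band.

1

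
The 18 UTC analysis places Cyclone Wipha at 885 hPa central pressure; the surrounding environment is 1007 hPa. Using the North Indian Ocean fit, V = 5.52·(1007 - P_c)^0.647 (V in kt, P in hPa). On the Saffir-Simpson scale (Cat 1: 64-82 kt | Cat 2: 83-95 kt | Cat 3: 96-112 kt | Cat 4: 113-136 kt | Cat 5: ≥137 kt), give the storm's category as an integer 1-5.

ΔP = 1007 − 885 = 122 hPa.
V ≈ 5.52 × 122^0.647 = 5.52 × 22.38 ≈ 124 kt.
124 kt falls in the Category 4 band.

4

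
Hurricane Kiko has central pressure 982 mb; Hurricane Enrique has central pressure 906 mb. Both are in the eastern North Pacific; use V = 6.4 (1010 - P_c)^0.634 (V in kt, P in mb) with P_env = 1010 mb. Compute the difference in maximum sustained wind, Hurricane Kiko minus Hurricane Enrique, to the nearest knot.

Hurricane Kiko: ΔP = 28; V ≈ 6.4 × 28^0.634 ≈ 52.93 kt.
Hurricane Enrique: ΔP = 104; V ≈ 6.4 × 104^0.634 ≈ 121.61 kt.
Difference ≈ 52.93 − 121.61 = -68.68 → -69 kt.

-69 kt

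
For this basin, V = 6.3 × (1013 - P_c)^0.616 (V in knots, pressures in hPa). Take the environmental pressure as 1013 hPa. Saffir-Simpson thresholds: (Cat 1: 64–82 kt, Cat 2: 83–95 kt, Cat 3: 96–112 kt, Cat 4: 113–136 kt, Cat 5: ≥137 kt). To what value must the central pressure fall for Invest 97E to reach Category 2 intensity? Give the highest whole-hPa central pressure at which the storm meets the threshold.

Category 2 begins at V = 83 kt.
Required ΔP = (83/6.3)^(1/0.616) = 13.175^1.623 ≈ 65.73 hPa.
P_c ≤ 1013 − 65.73 = 947.27, so the highest integer P_c is 947 hPa.

947 hPa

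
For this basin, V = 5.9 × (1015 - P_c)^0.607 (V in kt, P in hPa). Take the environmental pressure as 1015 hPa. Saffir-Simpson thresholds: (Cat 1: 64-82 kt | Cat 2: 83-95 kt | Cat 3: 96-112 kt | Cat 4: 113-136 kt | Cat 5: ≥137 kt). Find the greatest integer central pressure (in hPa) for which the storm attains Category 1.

Category 1 begins at V = 64 kt.
Required ΔP = (64/5.9)^(1/0.607) = 10.847^1.647 ≈ 50.77 hPa.
P_c ≤ 1015 − 50.77 = 964.23, so the highest integer P_c is 964 hPa.

964 hPa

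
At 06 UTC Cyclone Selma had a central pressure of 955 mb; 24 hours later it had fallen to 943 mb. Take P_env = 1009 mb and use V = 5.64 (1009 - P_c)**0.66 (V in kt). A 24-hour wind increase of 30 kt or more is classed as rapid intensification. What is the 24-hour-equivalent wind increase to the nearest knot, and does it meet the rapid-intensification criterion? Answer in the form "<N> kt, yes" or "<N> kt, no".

11 kt, no

V₁: ΔP = 54, V ≈ 5.64 × 54^0.66 ≈ 78.46 kt.
V₂: ΔP = 66, V ≈ 5.64 × 66^0.66 ≈ 89.57 kt.
ΔV over 24 h = 11.11 kt → 24 h equivalent = 11.11 × 24/24 ≈ 11.11 kt.
11 kt < 30 kt ⇒ not rapid intensification.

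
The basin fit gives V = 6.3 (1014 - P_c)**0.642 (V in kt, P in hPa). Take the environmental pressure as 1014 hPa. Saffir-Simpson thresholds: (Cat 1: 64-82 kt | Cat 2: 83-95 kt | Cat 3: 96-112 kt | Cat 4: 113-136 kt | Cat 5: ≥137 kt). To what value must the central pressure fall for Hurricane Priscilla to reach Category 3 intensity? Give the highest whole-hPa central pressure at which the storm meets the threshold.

Category 3 begins at V = 96 kt.
Required ΔP = (96/6.3)^(1/0.642) = 15.238^1.558 ≈ 69.59 hPa.
P_c ≤ 1014 − 69.59 = 944.41, so the highest integer P_c is 944 hPa.

944 hPa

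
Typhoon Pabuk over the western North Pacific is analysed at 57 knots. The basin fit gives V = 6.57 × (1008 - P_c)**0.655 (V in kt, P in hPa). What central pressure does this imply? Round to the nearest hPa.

981 hPa

ΔP = (V / 6.57)^(1/0.655) = (57/6.57)^1.527.
57/6.57 = 8.676; 8.676^1.527 ≈ 27.07 hPa.
P_c = 1008 − 27.07 = 980.93 ≈ 981 hPa.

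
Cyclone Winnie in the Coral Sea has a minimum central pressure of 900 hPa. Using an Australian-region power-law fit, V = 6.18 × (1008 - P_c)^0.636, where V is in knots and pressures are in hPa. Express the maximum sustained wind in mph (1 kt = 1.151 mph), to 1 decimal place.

139.7 mph

ΔP = 1008 − 900 = 108 hPa.
V ≈ 6.18 × 108^0.636 = 6.18 × 19.645 ≈ 121.408 kt.
121.408 × 1.151 ≈ 139.74 mph → 139.7 mph.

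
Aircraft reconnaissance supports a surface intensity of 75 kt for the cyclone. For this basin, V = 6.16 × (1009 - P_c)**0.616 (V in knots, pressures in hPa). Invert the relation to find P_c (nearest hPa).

ΔP = (V / 6.16)^(1/0.616) = (75/6.16)^1.623.
75/6.16 = 12.175; 12.175^1.623 ≈ 57.83 hPa.
P_c = 1009 − 57.83 = 951.17 ≈ 951 hPa.

951 hPa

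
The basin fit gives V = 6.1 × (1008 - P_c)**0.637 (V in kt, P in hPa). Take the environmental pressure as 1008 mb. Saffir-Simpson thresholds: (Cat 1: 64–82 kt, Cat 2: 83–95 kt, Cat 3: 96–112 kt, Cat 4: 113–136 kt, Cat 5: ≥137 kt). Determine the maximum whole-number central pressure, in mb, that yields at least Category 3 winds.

932 mb

Category 3 begins at V = 96 kt.
Required ΔP = (96/6.1)^(1/0.637) = 15.738^1.570 ≈ 75.69 mb.
P_c ≤ 1008 − 75.69 = 932.31, so the highest integer P_c is 932 mb.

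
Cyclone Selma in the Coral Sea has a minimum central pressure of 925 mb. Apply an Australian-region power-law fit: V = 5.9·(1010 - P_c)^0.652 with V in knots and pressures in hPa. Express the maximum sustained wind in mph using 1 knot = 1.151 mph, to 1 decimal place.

123.0 mph

ΔP = 1010 − 925 = 85 mb.
V ≈ 5.9 × 85^0.652 = 5.9 × 18.113 ≈ 106.864 kt.
106.864 × 1.151 ≈ 123.00 mph → 123.0 mph.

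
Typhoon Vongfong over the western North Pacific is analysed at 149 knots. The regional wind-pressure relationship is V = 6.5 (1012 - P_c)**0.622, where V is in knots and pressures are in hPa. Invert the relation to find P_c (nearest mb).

858 mb

ΔP = (V / 6.5)^(1/0.622) = (149/6.5)^1.608.
149/6.5 = 22.923; 22.923^1.608 ≈ 153.79 mb.
P_c = 1012 − 153.79 = 858.21 ≈ 858 mb.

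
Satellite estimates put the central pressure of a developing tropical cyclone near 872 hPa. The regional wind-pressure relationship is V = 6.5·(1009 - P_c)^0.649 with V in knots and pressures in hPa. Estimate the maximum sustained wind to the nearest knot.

158 kt

ΔP = 1009 − 872 = 137 hPa.
137^0.649 ≈ 24.363.
V ≈ 6.5 × 24.363 ≈ 158.4 kt.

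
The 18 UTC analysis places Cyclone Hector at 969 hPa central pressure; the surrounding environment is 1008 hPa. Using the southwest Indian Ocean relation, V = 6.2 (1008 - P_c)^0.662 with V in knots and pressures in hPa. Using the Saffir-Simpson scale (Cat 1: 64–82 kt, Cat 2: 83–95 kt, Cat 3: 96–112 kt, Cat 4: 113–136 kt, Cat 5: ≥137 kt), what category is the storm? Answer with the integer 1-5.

1

ΔP = 1008 − 969 = 39 hPa.
V ≈ 6.2 × 39^0.662 = 6.2 × 11.31 ≈ 70 kt.
70 kt falls in the Category 1 band.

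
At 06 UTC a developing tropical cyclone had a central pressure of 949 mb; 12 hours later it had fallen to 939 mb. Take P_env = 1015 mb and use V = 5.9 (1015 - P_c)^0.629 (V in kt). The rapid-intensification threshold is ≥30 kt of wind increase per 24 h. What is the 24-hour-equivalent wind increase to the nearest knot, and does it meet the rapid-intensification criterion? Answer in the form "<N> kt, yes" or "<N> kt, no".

15 kt, no

V₁: ΔP = 66, V ≈ 5.9 × 66^0.629 ≈ 82.29 kt.
V₂: ΔP = 76, V ≈ 5.9 × 76^0.629 ≈ 89.93 kt.
ΔV over 12 h = 7.64 kt → 24 h equivalent = 7.64 × 24/12 ≈ 15.28 kt.
15 kt < 30 kt ⇒ not rapid intensification.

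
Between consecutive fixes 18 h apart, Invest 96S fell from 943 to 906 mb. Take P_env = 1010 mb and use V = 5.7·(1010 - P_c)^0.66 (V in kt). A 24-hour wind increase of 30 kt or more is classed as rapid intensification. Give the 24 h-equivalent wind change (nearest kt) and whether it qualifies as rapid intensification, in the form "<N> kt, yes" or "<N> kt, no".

V₁: ΔP = 67, V ≈ 5.7 × 67^0.66 ≈ 91.43 kt.
V₂: ΔP = 104, V ≈ 5.7 × 104^0.66 ≈ 122.21 kt.
ΔV over 18 h = 30.78 kt → 24 h equivalent = 30.78 × 24/18 ≈ 41.04 kt.
41 kt ≥ 30 kt ⇒ rapid intensification.

41 kt, yes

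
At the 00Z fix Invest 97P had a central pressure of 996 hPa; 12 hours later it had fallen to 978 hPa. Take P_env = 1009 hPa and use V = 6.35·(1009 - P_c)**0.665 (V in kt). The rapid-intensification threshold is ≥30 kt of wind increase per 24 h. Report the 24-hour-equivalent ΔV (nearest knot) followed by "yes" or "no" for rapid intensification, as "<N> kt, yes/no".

V₁: ΔP = 13, V ≈ 6.35 × 13^0.665 ≈ 34.96 kt.
V₂: ΔP = 31, V ≈ 6.35 × 31^0.665 ≈ 62.31 kt.
ΔV over 12 h = 27.35 kt → 24 h equivalent = 27.35 × 24/12 ≈ 54.70 kt.
55 kt ≥ 30 kt ⇒ rapid intensification.

55 kt, yes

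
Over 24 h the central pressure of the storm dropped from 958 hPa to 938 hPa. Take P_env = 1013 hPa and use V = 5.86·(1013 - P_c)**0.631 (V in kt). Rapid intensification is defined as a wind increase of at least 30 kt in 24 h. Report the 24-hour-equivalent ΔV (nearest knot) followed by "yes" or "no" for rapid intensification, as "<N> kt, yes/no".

16 kt, no

V₁: ΔP = 55, V ≈ 5.86 × 55^0.631 ≈ 73.46 kt.
V₂: ΔP = 75, V ≈ 5.86 × 75^0.631 ≈ 89.34 kt.
ΔV over 24 h = 15.88 kt → 24 h equivalent = 15.88 × 24/24 ≈ 15.88 kt.
16 kt < 30 kt ⇒ not rapid intensification.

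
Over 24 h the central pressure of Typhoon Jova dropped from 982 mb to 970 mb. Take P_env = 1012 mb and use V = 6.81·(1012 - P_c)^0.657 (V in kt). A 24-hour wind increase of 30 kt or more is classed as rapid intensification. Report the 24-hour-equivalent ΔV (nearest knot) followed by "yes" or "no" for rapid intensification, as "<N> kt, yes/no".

V₁: ΔP = 30, V ≈ 6.81 × 30^0.657 ≈ 63.62 kt.
V₂: ΔP = 42, V ≈ 6.81 × 42^0.657 ≈ 79.36 kt.
ΔV over 24 h = 15.74 kt → 24 h equivalent = 15.74 × 24/24 ≈ 15.74 kt.
16 kt < 30 kt ⇒ not rapid intensification.

16 kt, no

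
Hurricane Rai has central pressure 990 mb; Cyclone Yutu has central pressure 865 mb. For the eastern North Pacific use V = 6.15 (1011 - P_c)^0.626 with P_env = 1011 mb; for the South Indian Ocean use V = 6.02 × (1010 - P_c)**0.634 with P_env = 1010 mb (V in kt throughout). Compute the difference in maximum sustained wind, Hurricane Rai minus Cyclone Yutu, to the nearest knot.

Hurricane Rai: ΔP = 21; V ≈ 6.15 × 21^0.626 ≈ 41.36 kt.
Cyclone Yutu: ΔP = 145; V ≈ 6.02 × 145^0.634 ≈ 141.22 kt.
Difference ≈ 41.36 − 141.22 = -99.86 → -100 kt.

-100 kt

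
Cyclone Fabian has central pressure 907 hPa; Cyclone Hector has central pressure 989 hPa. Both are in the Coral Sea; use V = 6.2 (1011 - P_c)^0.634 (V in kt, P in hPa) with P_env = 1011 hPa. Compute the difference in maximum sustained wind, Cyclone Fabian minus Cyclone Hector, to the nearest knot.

Cyclone Fabian: ΔP = 104; V ≈ 6.2 × 104^0.634 ≈ 117.81 kt.
Cyclone Hector: ΔP = 22; V ≈ 6.2 × 22^0.634 ≈ 44.00 kt.
Difference ≈ 117.81 − 44.00 = 73.81 → 74 kt.

74 kt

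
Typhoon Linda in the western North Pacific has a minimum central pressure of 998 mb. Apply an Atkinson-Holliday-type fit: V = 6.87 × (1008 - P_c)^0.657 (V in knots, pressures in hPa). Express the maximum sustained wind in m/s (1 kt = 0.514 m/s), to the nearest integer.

ΔP = 1008 − 998 = 10 mb.
V ≈ 6.87 × 10^0.657 = 6.87 × 4.539 ≈ 31.186 kt.
31.186 × 0.514 ≈ 16.03 m/s → 16 m/s.

16 m/s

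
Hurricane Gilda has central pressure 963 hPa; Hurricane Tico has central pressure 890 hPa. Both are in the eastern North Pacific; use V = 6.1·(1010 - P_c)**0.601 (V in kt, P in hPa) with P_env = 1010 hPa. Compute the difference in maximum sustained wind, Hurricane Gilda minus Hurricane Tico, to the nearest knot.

Hurricane Gilda: ΔP = 47; V ≈ 6.1 × 47^0.601 ≈ 61.70 kt.
Hurricane Tico: ΔP = 120; V ≈ 6.1 × 120^0.601 ≈ 108.37 kt.
Difference ≈ 61.70 − 108.37 = -46.67 → -47 kt.

-47 kt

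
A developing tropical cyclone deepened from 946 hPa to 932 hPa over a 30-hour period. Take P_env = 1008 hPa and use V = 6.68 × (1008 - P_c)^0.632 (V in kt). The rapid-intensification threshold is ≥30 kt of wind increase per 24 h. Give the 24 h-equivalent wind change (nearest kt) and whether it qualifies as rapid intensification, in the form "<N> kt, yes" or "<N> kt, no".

V₁: ΔP = 62, V ≈ 6.68 × 62^0.632 ≈ 90.69 kt.
V₂: ΔP = 76, V ≈ 6.68 × 76^0.632 ≈ 103.15 kt.
ΔV over 30 h = 12.46 kt → 24 h equivalent = 12.46 × 24/30 ≈ 9.97 kt.
10 kt < 30 kt ⇒ not rapid intensification.

10 kt, no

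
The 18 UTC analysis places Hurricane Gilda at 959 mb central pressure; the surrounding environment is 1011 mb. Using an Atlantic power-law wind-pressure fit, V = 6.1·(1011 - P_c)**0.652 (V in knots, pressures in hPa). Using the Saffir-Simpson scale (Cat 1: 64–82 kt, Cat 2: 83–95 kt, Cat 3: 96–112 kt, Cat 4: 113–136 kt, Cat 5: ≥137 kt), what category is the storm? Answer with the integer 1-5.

1

ΔP = 1011 − 959 = 52 mb.
V ≈ 6.1 × 52^0.652 = 6.1 × 13.15 ≈ 80 kt.
80 kt falls in the Category 1 band.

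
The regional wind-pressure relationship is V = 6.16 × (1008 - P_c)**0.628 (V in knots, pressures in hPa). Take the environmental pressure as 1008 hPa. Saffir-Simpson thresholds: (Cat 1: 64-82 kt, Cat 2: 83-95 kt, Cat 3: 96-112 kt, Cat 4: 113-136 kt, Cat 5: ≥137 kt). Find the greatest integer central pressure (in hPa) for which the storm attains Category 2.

Category 2 begins at V = 83 kt.
Required ΔP = (83/6.16)^(1/0.628) = 13.474^1.592 ≈ 62.89 hPa.
P_c ≤ 1008 − 62.89 = 945.11, so the highest integer P_c is 945 hPa.

945 hPa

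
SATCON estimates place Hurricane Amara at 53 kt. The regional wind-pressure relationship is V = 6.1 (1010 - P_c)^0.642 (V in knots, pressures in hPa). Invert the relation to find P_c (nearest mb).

ΔP = (V / 6.1)^(1/0.642) = (53/6.1)^1.558.
53/6.1 = 8.689; 8.689^1.558 ≈ 29.01 mb.
P_c = 1010 − 29.01 = 980.99 ≈ 981 mb.

981 mb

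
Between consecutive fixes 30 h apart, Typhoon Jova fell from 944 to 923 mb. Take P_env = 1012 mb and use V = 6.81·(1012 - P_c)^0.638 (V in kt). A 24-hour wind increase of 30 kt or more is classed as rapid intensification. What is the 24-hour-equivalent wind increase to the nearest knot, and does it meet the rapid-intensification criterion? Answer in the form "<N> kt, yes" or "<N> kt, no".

15 kt, no

V₁: ΔP = 68, V ≈ 6.81 × 68^0.638 ≈ 100.53 kt.
V₂: ΔP = 89, V ≈ 6.81 × 89^0.638 ≈ 119.36 kt.
ΔV over 30 h = 18.83 kt → 24 h equivalent = 18.83 × 24/30 ≈ 15.06 kt.
15 kt < 30 kt ⇒ not rapid intensification.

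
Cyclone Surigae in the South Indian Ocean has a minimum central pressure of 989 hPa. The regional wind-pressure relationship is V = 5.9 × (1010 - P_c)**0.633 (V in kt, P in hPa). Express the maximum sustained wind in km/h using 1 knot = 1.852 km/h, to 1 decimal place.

75.1 km/h

ΔP = 1010 − 989 = 21 hPa.
V ≈ 5.9 × 21^0.633 = 5.9 × 6.870 ≈ 40.534 kt.
40.534 × 1.852 ≈ 75.07 km/h → 75.1 km/h.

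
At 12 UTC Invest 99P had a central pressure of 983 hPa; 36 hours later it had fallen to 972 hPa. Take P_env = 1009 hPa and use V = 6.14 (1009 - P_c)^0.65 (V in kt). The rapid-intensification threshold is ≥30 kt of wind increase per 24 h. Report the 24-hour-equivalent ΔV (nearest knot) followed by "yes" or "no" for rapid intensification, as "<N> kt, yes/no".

V₁: ΔP = 26, V ≈ 6.14 × 26^0.65 ≈ 51.04 kt.
V₂: ΔP = 37, V ≈ 6.14 × 37^0.65 ≈ 64.19 kt.
ΔV over 36 h = 13.15 kt → 24 h equivalent = 13.15 × 24/36 ≈ 8.77 kt.
9 kt < 30 kt ⇒ not rapid intensification.

9 kt, no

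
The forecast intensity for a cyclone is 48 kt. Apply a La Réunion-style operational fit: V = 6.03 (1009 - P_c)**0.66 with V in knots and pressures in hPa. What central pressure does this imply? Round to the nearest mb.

986 mb

ΔP = (V / 6.03)^(1/0.66) = (48/6.03)^1.515.
48/6.03 = 7.960; 7.960^1.515 ≈ 23.18 mb.
P_c = 1009 − 23.18 = 985.82 ≈ 986 mb.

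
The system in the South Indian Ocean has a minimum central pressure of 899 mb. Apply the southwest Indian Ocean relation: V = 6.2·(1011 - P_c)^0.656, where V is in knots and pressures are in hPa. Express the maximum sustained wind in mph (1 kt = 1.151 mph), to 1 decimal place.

ΔP = 1011 − 899 = 112 mb.
V ≈ 6.2 × 112^0.656 = 6.2 × 22.095 ≈ 136.987 kt.
136.987 × 1.151 ≈ 157.67 mph → 157.7 mph.

157.7 mph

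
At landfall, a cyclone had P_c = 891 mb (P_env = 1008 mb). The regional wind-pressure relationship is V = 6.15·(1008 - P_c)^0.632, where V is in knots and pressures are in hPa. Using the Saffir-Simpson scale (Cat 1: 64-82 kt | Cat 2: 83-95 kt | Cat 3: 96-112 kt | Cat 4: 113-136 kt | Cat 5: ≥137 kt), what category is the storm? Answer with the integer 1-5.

ΔP = 1008 − 891 = 117 mb.
V ≈ 6.15 × 117^0.632 = 6.15 × 20.28 ≈ 125 kt.
125 kt falls in the Category 4 band.

4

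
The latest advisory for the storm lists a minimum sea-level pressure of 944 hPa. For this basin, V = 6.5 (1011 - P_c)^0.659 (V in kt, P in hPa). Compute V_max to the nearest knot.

ΔP = 1011 − 944 = 67 hPa.
67^0.659 ≈ 15.973.
V ≈ 6.5 × 15.973 ≈ 103.8 kt.

104 kt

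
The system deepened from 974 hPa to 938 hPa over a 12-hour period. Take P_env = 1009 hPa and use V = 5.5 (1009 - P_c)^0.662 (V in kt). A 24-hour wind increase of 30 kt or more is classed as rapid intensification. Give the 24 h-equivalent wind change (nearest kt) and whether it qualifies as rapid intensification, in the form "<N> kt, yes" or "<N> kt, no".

69 kt, yes

V₁: ΔP = 35, V ≈ 5.5 × 35^0.662 ≈ 57.88 kt.
V₂: ΔP = 71, V ≈ 5.5 × 71^0.662 ≈ 92.45 kt.
ΔV over 12 h = 34.57 kt → 24 h equivalent = 34.57 × 24/12 ≈ 69.14 kt.
69 kt ≥ 30 kt ⇒ rapid intensification.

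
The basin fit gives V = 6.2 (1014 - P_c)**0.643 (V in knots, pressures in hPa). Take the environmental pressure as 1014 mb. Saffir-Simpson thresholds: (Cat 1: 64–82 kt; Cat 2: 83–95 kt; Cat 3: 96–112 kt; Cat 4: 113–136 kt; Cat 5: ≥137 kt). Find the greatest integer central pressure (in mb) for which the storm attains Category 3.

Category 3 begins at V = 96 kt.
Required ΔP = (96/6.2)^(1/0.643) = 15.484^1.555 ≈ 70.88 mb.
P_c ≤ 1014 − 70.88 = 943.12, so the highest integer P_c is 943 mb.

943 mb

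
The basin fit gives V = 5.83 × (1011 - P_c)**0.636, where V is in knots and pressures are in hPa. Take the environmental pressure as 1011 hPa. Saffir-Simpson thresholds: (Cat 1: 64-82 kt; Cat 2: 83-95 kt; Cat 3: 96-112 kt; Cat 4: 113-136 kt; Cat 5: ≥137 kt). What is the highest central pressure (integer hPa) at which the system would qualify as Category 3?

Category 3 begins at V = 96 kt.
Required ΔP = (96/5.83)^(1/0.636) = 16.467^1.572 ≈ 81.83 hPa.
P_c ≤ 1011 − 81.83 = 929.17, so the highest integer P_c is 929 hPa.

929 hPa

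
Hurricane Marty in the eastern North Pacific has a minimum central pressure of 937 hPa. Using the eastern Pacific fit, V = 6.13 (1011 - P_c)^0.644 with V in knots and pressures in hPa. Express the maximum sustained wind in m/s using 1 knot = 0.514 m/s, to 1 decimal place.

ΔP = 1011 − 937 = 74 hPa.
V ≈ 6.13 × 74^0.644 = 6.13 × 15.988 ≈ 98.004 kt.
98.004 × 0.514 ≈ 50.37 m/s → 50.4 m/s.

50.4 m/s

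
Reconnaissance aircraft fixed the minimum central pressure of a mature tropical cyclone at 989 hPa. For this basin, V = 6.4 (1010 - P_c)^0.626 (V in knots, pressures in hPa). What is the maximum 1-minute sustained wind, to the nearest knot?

ΔP = 1010 − 989 = 21 hPa.
21^0.626 ≈ 6.725.
V ≈ 6.4 × 6.725 ≈ 43.0 kt.

43 kt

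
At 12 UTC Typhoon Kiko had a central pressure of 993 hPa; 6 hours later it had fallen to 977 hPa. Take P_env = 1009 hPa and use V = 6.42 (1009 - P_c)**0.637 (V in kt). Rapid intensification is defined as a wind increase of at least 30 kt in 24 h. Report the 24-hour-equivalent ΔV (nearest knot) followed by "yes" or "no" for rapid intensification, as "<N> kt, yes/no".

83 kt, yes

V₁: ΔP = 16, V ≈ 6.42 × 16^0.637 ≈ 37.55 kt.
V₂: ΔP = 32, V ≈ 6.42 × 32^0.637 ≈ 58.39 kt.
ΔV over 6 h = 20.84 kt → 24 h equivalent = 20.84 × 24/6 ≈ 83.36 kt.
83 kt ≥ 30 kt ⇒ rapid intensification.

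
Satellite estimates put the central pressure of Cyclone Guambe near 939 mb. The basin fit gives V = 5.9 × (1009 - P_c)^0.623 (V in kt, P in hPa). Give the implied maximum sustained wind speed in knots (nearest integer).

83 kt

ΔP = 1009 − 939 = 70 mb.
70^0.623 ≈ 14.109.
V ≈ 5.9 × 14.109 ≈ 83.2 kt.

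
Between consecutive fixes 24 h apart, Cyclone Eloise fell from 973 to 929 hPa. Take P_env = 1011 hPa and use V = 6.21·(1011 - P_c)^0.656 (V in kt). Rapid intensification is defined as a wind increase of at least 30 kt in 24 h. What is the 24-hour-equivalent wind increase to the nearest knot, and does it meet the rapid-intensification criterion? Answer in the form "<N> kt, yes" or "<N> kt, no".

V₁: ΔP = 38, V ≈ 6.21 × 38^0.656 ≈ 67.52 kt.
V₂: ΔP = 82, V ≈ 6.21 × 82^0.656 ≈ 111.83 kt.
ΔV over 24 h = 44.31 kt → 24 h equivalent = 44.31 × 24/24 ≈ 44.31 kt.
44 kt ≥ 30 kt ⇒ rapid intensification.

44 kt, yes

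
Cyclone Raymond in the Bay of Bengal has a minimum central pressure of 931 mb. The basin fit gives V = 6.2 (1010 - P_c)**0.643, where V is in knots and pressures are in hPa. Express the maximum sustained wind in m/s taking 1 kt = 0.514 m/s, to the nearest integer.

ΔP = 1010 − 931 = 79 mb.
V ≈ 6.2 × 79^0.643 = 6.2 × 16.603 ≈ 102.936 kt.
102.936 × 0.514 ≈ 52.91 m/s → 53 m/s.

53 m/s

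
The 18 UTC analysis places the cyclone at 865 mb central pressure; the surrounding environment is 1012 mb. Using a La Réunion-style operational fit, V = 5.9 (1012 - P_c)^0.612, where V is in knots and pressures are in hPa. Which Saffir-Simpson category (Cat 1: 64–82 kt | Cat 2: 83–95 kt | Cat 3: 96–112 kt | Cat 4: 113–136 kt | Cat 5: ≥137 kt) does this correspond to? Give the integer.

ΔP = 1012 − 865 = 147 mb.
V ≈ 5.9 × 147^0.612 = 5.9 × 21.20 ≈ 125 kt.
125 kt falls in the Category 4 band.

4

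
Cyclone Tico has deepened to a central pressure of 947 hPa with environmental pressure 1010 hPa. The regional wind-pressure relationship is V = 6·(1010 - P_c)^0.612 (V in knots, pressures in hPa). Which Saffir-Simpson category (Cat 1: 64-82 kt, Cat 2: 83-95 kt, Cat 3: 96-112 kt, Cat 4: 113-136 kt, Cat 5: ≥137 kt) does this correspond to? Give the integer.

1

ΔP = 1010 − 947 = 63 hPa.
V ≈ 6 × 63^0.612 = 6 × 12.62 ≈ 76 kt.
76 kt falls in the Category 1 band.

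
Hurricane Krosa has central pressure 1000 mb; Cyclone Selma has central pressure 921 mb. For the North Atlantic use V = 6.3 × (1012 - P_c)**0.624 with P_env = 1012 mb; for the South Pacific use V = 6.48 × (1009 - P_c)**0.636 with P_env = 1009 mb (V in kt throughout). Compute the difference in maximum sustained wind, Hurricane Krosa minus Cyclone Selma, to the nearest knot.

-82 kt

Hurricane Krosa: ΔP = 12; V ≈ 6.3 × 12^0.624 ≈ 29.70 kt.
Cyclone Selma: ΔP = 88; V ≈ 6.48 × 88^0.636 ≈ 111.75 kt.
Difference ≈ 29.70 − 111.75 = -82.05 → -82 kt.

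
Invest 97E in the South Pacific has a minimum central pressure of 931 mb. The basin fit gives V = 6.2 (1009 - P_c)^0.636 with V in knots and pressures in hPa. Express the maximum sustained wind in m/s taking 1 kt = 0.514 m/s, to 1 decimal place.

ΔP = 1009 − 931 = 78 mb.
V ≈ 6.2 × 78^0.636 = 6.2 × 15.972 ≈ 99.029 kt.
99.029 × 0.514 ≈ 50.90 m/s → 50.9 m/s.

50.9 m/s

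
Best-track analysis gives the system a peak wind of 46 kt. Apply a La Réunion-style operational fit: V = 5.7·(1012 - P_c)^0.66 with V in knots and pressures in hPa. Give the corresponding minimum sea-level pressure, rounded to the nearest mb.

988 mb

ΔP = (V / 5.7)^(1/0.66) = (46/5.7)^1.515.
46/5.7 = 8.070; 8.070^1.515 ≈ 23.66 mb.
P_c = 1012 − 23.66 = 988.34 ≈ 988 mb.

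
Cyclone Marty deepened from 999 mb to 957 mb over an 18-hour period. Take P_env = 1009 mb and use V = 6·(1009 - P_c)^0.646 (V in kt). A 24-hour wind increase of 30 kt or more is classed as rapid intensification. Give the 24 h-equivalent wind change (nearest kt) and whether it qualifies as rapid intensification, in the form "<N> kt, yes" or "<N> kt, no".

V₁: ΔP = 10, V ≈ 6 × 10^0.646 ≈ 26.56 kt.
V₂: ΔP = 52, V ≈ 6 × 52^0.646 ≈ 77.04 kt.
ΔV over 18 h = 50.48 kt → 24 h equivalent = 50.48 × 24/18 ≈ 67.31 kt.
67 kt ≥ 30 kt ⇒ rapid intensification.

67 kt, yes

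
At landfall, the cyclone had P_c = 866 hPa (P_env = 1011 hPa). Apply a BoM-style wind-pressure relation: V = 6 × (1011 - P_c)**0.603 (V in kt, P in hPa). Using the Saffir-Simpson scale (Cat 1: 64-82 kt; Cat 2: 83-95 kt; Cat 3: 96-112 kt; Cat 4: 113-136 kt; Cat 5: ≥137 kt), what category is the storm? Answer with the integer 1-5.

ΔP = 1011 − 866 = 145 hPa.
V ≈ 6 × 145^0.603 = 6 × 20.11 ≈ 121 kt.
121 kt falls in the Category 4 band.

4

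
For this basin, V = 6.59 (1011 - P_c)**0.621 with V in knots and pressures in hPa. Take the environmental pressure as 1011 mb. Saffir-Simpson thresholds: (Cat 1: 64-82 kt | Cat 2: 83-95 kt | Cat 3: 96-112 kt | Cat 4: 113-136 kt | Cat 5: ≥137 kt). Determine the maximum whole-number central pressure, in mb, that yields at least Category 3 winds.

Category 3 begins at V = 96 kt.
Required ΔP = (96/6.59)^(1/0.621) = 14.568^1.610 ≈ 74.71 mb.
P_c ≤ 1011 − 74.71 = 936.29, so the highest integer P_c is 936 mb.

936 mb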